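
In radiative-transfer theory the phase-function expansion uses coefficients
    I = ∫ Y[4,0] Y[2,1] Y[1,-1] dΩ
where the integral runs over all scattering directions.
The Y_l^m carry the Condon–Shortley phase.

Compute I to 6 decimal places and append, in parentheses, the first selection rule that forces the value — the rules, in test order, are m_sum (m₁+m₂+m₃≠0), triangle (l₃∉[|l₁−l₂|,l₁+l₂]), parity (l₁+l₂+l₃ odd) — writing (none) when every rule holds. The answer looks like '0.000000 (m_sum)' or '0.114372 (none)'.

triangle: need 2≤l₃≤6, have 1; I=0

0.000000 (triangle)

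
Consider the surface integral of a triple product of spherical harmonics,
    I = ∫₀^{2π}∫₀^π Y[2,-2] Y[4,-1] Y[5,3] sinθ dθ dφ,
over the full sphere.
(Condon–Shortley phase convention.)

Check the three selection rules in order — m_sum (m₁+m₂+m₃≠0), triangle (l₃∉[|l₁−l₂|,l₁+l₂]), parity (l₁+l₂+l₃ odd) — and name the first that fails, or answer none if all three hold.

Σmᵢ = 0  ✓
l₃∈[|l₁−l₂|,l₁+l₂]=[2,6], have l₃=5  ✓
Σlᵢ = 11 ⇒ odd  ✗

parity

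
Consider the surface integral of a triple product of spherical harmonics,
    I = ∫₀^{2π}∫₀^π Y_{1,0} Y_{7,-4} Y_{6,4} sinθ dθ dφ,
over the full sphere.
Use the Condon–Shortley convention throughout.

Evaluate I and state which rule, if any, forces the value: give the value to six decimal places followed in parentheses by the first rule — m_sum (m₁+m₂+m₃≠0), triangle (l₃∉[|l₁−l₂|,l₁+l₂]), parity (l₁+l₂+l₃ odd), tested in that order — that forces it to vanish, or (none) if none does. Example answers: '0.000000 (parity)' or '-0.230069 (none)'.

m-sum 0 ✓  L=14 even ✓  6≤6≤8 ✓
Π(2lᵢ+1) = 3×15×13 = 585
triangle coeff Δ(1,7,6) = 1/1365
Σ_t [1,1]: t=1:−1/518400 = -1/518400
(3j)²=7/195 [(1 7 6; 0 0 0)], sign=-1
Σ_t [1,1]: t=1:−1/7257600 = -1/7257600
(3j)²=11/455 [(1 7 6; 0 -4 4)], sign=-1
⇒ 4πI² = 33/65
I = (+1)√(33/65/(4π)) = 0.20099968
No selection rule forces the value: the integral is nonzero (none).

0.201000 (none)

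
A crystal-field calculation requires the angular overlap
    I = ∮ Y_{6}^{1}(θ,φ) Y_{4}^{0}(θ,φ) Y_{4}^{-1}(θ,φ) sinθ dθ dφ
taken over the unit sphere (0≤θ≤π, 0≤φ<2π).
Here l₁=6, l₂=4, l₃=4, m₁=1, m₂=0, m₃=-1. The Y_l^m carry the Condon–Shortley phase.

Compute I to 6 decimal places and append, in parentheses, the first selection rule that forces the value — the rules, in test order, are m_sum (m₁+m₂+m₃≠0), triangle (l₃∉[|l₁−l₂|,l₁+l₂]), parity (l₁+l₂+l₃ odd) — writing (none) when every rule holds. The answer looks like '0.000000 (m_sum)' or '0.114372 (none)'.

-0.103072 (none)

Rules hold: Σm=0, L=14 even, 2≤4≤10.
N = 13·9·9 = 1053
Δ = 6!·6!·2!/15! = 1/1261260
Racah Σ t=2..4: t=2:+1/4608 t=3:−1/1296 t=4:+1/4608 = -7/20736
⇒ 3j(6 4 4; 0 0 0)² = 20/1287, sgn -1
Racah Σ t=2..4: t=2:+1/3456 t=3:−1/1728 t=4:+1/11520 = -7/34560
⇒ 3j(6 4 4; 1 0 -1)² = 7/858, sgn +1
4πI² = N·(3j₀)²·(3jₘ)² = 210/1573
I = -1·√(0.133503/4π) = -0.10307192
No selection rule forces the value: the integral is nonzero (none).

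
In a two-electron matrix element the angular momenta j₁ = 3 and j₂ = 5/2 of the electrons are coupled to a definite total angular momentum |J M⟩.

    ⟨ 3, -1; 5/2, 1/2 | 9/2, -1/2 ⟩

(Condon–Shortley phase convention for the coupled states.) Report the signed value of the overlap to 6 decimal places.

triangle: 1!·5!·4!/11! = 2880/39916800
(j±m)!: 2!·4!·3!·2!·4!·5! = 1658880
prefactor² = (2J+1)·Δ·N² = 92160/77
  k=0: +1/(0!·1!·4!·3!·1!·1!) = 1/144
  k=1: −1/(1!·0!·3!·2!·2!·2!) = -1/48
Σ = -1/72  ⇒  CG² = 92160/77·(-1/72)² = 160/693
CG = −√(160/693) = -0.480500

−√(160/693) = -0.480500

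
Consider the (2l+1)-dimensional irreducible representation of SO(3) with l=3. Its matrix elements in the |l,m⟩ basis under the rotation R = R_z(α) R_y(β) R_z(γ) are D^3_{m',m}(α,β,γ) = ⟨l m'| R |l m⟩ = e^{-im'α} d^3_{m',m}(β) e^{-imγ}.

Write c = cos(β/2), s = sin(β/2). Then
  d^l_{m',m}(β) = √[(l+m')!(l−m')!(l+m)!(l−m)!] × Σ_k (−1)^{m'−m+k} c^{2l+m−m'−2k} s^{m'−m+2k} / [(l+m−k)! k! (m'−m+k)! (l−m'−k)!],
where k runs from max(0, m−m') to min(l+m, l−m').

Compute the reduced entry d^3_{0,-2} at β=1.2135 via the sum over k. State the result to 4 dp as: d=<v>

d^3_{0,-2}(β=1.2135) via the finite sum:
With c≡cos(β/2)=0.821506 and s≡sin(β/2)=0.570201, N=[6·6·1·120]^{1/2}=65.726707
k∈{0,1} keeps every argument non-negative
  k=0: (−1)^2·65.7267/(12)·0.8215^4·0.5702^2 = +0.811069
  k=1: (−1)^3·65.7267/(12)·0.8215^2·0.5702^4 = -0.390744
d^3_{0,-2}(1.2135) = +0.811069 -0.390744 = +0.420325

d=0.4203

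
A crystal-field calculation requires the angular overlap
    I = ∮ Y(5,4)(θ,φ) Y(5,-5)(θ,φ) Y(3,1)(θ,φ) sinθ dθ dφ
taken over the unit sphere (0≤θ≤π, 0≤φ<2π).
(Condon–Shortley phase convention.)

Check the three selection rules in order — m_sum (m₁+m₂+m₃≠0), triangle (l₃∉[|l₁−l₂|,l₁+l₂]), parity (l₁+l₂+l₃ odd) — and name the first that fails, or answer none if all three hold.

parity

m₁+m₂+m₃ = 4 − 5 + 1 = 0  ✓
triangle: |5−5|=0 ≤ l₃=3 ≤ 5+5=10  ✓
parity: l₁+l₂+l₃ = 13 is odd  ✗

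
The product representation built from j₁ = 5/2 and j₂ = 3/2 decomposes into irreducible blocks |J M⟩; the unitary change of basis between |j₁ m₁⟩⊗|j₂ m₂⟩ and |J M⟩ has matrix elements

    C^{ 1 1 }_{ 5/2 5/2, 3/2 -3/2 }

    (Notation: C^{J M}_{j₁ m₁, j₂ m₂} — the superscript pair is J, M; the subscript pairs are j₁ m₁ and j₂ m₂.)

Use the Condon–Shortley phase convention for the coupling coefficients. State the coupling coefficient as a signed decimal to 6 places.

√[3·3!2!0!/6! · 5!0!0!3!2!0!] = √(72)
  +(−1)^0/∏(0,3,0,0,2,0)! = 1/12  (running 1/12)
⟨..|..⟩ = √(72)·(1/12) = +0.707107

+0.707107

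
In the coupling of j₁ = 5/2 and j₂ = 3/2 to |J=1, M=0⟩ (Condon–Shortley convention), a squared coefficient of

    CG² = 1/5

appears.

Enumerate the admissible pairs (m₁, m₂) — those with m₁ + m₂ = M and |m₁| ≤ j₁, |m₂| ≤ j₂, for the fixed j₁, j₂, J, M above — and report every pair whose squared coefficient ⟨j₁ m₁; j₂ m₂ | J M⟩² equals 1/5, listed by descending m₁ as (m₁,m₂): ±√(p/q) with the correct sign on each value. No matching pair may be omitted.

Admissible pairs with m₁+m₂ = M = 0: (-3/2,3/2), (-1/2,1/2), (1/2,-1/2), (3/2,-3/2)
  (m₁,m₂)=(3/2,-3/2): CG² = 1/5, CG = +√(1/5)   ← matches the target
  (m₁,m₂)=(1/2,-1/2): CG² = 3/10, CG = −√(3/10)
  (m₁,m₂)=(-1/2,1/2): CG² = 3/10, CG = +√(3/10)
  (m₁,m₂)=(-3/2,3/2): CG² = 1/5, CG = −√(1/5)   ← matches the target
Pairs with CG² = 1/5: (3/2,-3/2): +√(1/5); (-3/2,3/2): −√(1/5)

(3/2,-3/2): +√(1/5); (-3/2,3/2): −√(1/5)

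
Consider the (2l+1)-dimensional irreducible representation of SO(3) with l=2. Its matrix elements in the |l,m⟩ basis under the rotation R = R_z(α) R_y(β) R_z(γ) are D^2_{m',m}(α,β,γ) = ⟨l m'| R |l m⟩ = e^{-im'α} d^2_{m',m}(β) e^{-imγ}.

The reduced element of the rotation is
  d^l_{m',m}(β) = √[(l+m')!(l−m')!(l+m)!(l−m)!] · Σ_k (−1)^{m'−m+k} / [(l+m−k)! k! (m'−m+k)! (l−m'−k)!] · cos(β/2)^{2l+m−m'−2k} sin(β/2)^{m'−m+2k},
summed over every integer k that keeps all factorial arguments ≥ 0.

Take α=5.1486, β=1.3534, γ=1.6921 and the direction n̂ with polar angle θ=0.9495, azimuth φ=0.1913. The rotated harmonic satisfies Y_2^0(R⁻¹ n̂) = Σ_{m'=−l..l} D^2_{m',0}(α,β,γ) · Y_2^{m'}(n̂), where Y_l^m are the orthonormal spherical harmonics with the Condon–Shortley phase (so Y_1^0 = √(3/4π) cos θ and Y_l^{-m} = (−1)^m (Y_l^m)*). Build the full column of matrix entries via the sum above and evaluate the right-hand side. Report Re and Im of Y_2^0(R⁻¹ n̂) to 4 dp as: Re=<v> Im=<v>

Need the full column D^2_{m',0} for m'=−2..2 at α=5.1486, β=1.3534, γ=1.6921.
cos(β/2)=0.779643, sin(β/2)=0.626224
d^2_{-2,0}: single k=2 term ⇒ +0.583884;  D = -0.375422-0.447190i
d^2_{-1,0}: k∈[1..2] ⇒ +0.726931 -0.468986 = +0.257945;  D = +0.108984-0.233791i
d^2_{0,0}: k∈[0..2] ⇒ +0.369474 -0.953479 +0.153786 = -0.430218;  D = -0.430218+0.000000i
d^2_{1,0}: k∈[0..1] ⇒ -0.726931 +0.468986 = -0.257945;  D = -0.108984-0.233791i
d^2_{2,0}: single k=0 term ⇒ +0.583884;  D = -0.375422+0.447190i
Y_2^{m'}(θ=0.9495,φ=0.1913) and Σ D·Y over m':
  (-0.3754-0.4472i)·(+0.2369-0.0953i)  (+0.1090-0.2338i)·(+0.3590-0.0695i)  (-0.4302+0.0000i)·(+0.0052+0.0000i)  (-0.1090-0.2338i)·(-0.3590-0.0695i)  (-0.3754+0.4472i)·(+0.2369+0.0953i)
Y_2^0(R⁻¹ n̂) = -0.219670+0.000000i

Re=-0.2197 Im=0.0000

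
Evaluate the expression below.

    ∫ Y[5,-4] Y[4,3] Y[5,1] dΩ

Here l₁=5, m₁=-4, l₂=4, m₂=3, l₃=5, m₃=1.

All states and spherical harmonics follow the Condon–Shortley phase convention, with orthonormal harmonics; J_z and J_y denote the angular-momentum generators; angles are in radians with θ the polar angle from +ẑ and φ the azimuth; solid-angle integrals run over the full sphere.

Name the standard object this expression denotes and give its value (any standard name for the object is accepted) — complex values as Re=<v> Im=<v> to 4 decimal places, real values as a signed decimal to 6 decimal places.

Gaunt coefficient, -0.168084

This is a Gaunt coefficient — the integral of a triple product of spherical harmonics over the sphere.
Rules hold: Σm=0, L=14 even, 1≤5≤9.
N = 11·9·11 = 1089
Δ = 4!·6!·4!/15! = 1/3153150
Racah Σ t=0..4: t=0:+1/69120 t=1:−1/1728 t=2:+1/576 t=3:−1/1728 t=4:+1/69120 = 7/11520
⇒ 3j(5 4 5; 0 0 0)² = 2/143, sgn -1
Racah Σ t=3..4: t=3:−1/103680 t=4:+1/17280 = 1/20736
⇒ 3j(5 4 5; -4 3 1)² = 10/429, sgn +1
4πI² = N·(3j₀)²·(3jₘ)² = 60/169
I = -1·√(0.35503/4π) = -0.16808437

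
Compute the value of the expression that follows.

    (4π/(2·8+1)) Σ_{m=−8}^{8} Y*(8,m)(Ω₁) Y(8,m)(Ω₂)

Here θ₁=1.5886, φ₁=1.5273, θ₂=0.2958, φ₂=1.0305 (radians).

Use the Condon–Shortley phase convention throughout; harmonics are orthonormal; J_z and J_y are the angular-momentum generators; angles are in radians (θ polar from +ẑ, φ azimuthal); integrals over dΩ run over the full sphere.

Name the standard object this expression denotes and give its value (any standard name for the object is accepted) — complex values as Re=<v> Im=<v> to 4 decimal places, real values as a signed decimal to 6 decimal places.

This sum is the spherical-harmonic addition theorem: it equals the Legendre polynomial P_l(cos γ) of the angle γ between the two directions.
Addition theorem: P_8(cos γ) = (4π/17) Σ_m Y*_{lm}(Ω₁) Y_{lm}(Ω₂), m = −8…8:
  term(m=-8) = -0.00001 - 0.00001j   from Y*(Ω₁)=0.48392 - 0.17553j, Y(Ω₂)=-0.00001 - 0.00002j
  term(m=-7) = 0.00001 + 0.00000j   from Y*(Ω₁)=0.01099 + 0.03498j, Y(Ω₂)=0.00021 - 0.00028j
  term(m=-6) = 0.00109 - 0.00018j   from Y*(Ω₁)=0.36160 - 0.09657j, Y(Ω₂)=0.00292 + 0.00029j
  term(m=-5) = -0.00060 + 0.00047j   from Y*(Ω₁)=0.00935 + 0.04231j, Y(Ω₂)=0.00748 + 0.01589j
  term(m=-4) = -0.01048 + 0.02369j   from Y*(Ω₁)=0.33023 - 0.05804j, Y(Ω₂)=-0.04301 + 0.06419j
  term(m=-3) = -0.00092 - 0.01138j   from Y*(Ω₁)=0.00605 + 0.04610j, Y(Ω₂)=-0.24521 - 0.01229j
  term(m=-2) = -0.09078 - 0.13940j   from Y*(Ω₁)=0.31787 - 0.02772j, Y(Ω₂)=-0.24546 - 0.45996j
  term(m=-1) = 0.02439 + 0.01322j   from Y*(Ω₁)=0.00208 + 0.04782j, Y(Ω₂)=0.29811 - 0.49698j
  term(m=+0) = -0.02070 + 0.00000j   from Y*(Ω₁)=0.31441 + 0.00000j, Y(Ω₂)=-0.06583 + 0.00000j
  term(m=+1) = 0.02439 - 0.01322j   from Y*(Ω₁)=-0.00208 + 0.04782j, Y(Ω₂)=-0.29811 - 0.49698j
  term(m=+2) = -0.09078 + 0.13940j   from Y*(Ω₁)=0.31787 + 0.02772j, Y(Ω₂)=-0.24546 + 0.45996j
  term(m=+3) = -0.00092 + 0.01138j   from Y*(Ω₁)=-0.00605 + 0.04610j, Y(Ω₂)=0.24521 - 0.01229j
  term(m=+4) = -0.01048 - 0.02369j   from Y*(Ω₁)=0.33023 + 0.05804j, Y(Ω₂)=-0.04301 - 0.06419j
  term(m=+5) = -0.00060 - 0.00047j   from Y*(Ω₁)=-0.00935 + 0.04231j, Y(Ω₂)=-0.00748 + 0.01589j
  term(m=+6) = 0.00109 + 0.00018j   from Y*(Ω₁)=0.36160 + 0.09657j, Y(Ω₂)=0.00292 - 0.00029j
  term(m=+7) = 0.00001 - 0.00000j   from Y*(Ω₁)=-0.01099 + 0.03498j, Y(Ω₂)=-0.00021 - 0.00028j
  term(m=+8) = -0.00001 + 0.00001j   from Y*(Ω₁)=0.48392 + 0.17553j, Y(Ω₂)=-0.00001 + 0.00002j
Total Σ_m = -0.17529 + 0.00000j. Multiply by 0.739198: -0.12958 + 0.00000j. P_8(cos γ) = -0.129576

Legendre polynomial (addition theorem), -0.129576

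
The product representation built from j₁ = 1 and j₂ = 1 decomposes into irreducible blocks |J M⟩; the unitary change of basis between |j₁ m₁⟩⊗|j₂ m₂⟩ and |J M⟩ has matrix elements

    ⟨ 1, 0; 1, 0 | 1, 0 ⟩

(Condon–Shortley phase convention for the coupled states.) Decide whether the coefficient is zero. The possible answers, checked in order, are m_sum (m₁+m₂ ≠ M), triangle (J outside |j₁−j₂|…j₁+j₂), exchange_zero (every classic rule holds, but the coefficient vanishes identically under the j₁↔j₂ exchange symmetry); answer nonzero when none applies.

m-sum: m₁+m₂ = 0+0 = 0, M = 0  ✓
triangle: |j₁−j₂| = 0 ≤ J = 1 ≤ j₁+j₂ = 2  ✓
exchange: j₁=j₂ and m₁=m₂, and (−1)^(j₁+j₂−J) = (−1)^1 = −1 forces ⟨j₁m₁;j₂m₂|JM⟩ = −⟨j₂m₂;j₁m₁|JM⟩ = −⟨j₁m₁;j₂m₂|JM⟩ ⇒ the coefficient vanishes identically
Racah sum check: Σ_k collapses to 0 ⇒ CG = 0

exchange_zero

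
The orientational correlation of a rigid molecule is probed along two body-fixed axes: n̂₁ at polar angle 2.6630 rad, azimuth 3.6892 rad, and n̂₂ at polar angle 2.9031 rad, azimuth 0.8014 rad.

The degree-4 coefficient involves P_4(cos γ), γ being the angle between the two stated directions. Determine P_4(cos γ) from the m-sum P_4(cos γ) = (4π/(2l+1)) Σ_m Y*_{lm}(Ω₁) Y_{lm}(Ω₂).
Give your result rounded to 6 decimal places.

-0.336847

Expand P_4 via completeness: Σ_{m} conj(Y_{4,m}) at Ω₁ times Y_{4,m} at Ω₂ —
  term(m=-4) = 0.00001 - 0.00002j   from Y*(Ω₁)=-0.01156 + 0.01621j, Y(Ω₂)=-0.00138 + 0.00009j
  term(m=-3) = -0.00126 + 0.00120j   from Y*(Ω₁)=-0.00781 + 0.10824j, Y(Ω₂)=0.01187 + 0.01078j
  term(m=-2) = 0.02932 - 0.01631j   from Y*(Ω₁)=0.14668 + 0.28481j, Y(Ω₂)=-0.00335 - 0.10467j
  term(m=-1) = -0.18457 + 0.04787j   from Y*(Ω₁)=0.41532 + 0.25327j, Y(Ω₂)=-0.27269 + 0.28156j
  term(m=+0) = 0.07174 + 0.00000j   from Y*(Ω₁)=0.11539 + 0.00000j, Y(Ω₂)=0.62167 + 0.00000j
  term(m=+1) = -0.18457 - 0.04787j   from Y*(Ω₁)=-0.41532 + 0.25327j, Y(Ω₂)=0.27269 + 0.28156j
  term(m=+2) = 0.02932 + 0.01631j   from Y*(Ω₁)=0.14668 - 0.28481j, Y(Ω₂)=-0.00335 + 0.10467j
  term(m=+3) = -0.00126 - 0.00120j   from Y*(Ω₁)=0.00781 + 0.10824j, Y(Ω₂)=-0.01187 + 0.01078j
  term(m=+4) = 0.00001 + 0.00002j   from Y*(Ω₁)=-0.01156 - 0.01621j, Y(Ω₂)=-0.00138 - 0.00009j
Accumulated sum -0.24125 - 0.00000j; after 4π/(2l+1) scaling, -0.33685 - 0.00000j ⇒ P_4 = -0.336847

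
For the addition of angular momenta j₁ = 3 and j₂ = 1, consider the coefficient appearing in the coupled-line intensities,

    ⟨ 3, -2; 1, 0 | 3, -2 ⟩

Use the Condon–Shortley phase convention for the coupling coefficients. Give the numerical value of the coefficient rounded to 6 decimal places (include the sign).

−√(1/3) ≈ -0.577350

j₁+j₂−J=1  J+j₁−j₂=5  J−j₁+j₂=1  j₁+j₂+J+1=8
(j₁±m₁, j₂±m₂, J±M) = (1,5,1,1,1,5)
P² = 300
sum k=0..1:
  [0] +1/120 = 1/120
  [1] −1/24 = -1/24
S = -1/30
C² = P²·S² = 1/3 ; C = -0.577350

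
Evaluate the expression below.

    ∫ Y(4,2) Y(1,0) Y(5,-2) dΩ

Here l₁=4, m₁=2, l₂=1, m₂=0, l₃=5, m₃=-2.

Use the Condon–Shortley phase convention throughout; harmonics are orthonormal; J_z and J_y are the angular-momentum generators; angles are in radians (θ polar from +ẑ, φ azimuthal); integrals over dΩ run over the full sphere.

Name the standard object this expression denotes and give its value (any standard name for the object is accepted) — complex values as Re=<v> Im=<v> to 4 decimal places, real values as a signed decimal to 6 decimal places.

Gaunt coefficient, +0.225034

This is a Gaunt coefficient — the integral of a triple product of spherical harmonics over the sphere.
m-sum 0 ✓  L=10 even ✓  3≤5≤5 ✓
Π(2lᵢ+1) = 9×3×11 = 297
triangle coeff Δ(4,1,5) = 1/495
Σ_t [0,0]: t=0:+1/576 = 1/576
(3j)²=5/99 [(4 1 5; 0 0 0)], sign=-1
Σ_t [0,0]: t=0:+1/1440 = 1/1440
(3j)²=7/165 [(4 1 5; 2 0 -2)], sign=-1
⇒ 4πI² = 7/11
I = (+1)√(7/11/(4π)) = 0.22503380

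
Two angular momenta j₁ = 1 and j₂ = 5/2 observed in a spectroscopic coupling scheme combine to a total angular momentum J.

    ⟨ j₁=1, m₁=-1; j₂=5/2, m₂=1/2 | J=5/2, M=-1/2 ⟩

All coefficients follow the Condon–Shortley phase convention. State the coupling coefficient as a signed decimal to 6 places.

j₁+j₂−J=1  J+j₁−j₂=1  J−j₁+j₂=4  j₁+j₂+J+1=7
(j₁±m₁, j₂±m₂, J±M) = (0,2,3,2,2,3)
P² = 288/35
sum k=1..1:
  [1] −1/4 = -1/4
S = -1/4
C² = P²·S² = 18/35 ; C = -0.717137

−√(18/35) = -0.717137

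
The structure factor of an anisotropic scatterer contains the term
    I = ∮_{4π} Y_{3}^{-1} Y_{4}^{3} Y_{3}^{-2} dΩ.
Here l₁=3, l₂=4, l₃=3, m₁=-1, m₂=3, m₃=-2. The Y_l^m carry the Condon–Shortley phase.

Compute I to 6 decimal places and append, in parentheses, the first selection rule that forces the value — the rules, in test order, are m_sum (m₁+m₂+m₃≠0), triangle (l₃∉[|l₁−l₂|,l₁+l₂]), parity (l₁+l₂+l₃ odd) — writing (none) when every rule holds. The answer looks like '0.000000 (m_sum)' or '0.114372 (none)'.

Checks pass: Σm=0; 10 even; l₃=3∈[1,7].
(2·3+1)(2·4+1)(2·3+1) = 441
Δ: 4! 2! 4! / 11! → 1/34650
sum: t=1:−1/72 t=2:+1/16 t=3:−1/72 = 5/144
3j²(3 4 3; 0 0 0) = Δ·Π!·Σ² = 2/77  (sign -1)
sum: t=3:−1/144 t=4:+1/288 = -1/288
3j²(3 4 3; -1 3 -2) = Δ·Π!·Σ² = 1/99  (sign +1)
combine: 4πI² = 441·2/77·1/99 = 14/121
take √, sign -1: I = -0.09595473
No selection rule forces the value: the integral is nonzero (none).

-0.095955 (none)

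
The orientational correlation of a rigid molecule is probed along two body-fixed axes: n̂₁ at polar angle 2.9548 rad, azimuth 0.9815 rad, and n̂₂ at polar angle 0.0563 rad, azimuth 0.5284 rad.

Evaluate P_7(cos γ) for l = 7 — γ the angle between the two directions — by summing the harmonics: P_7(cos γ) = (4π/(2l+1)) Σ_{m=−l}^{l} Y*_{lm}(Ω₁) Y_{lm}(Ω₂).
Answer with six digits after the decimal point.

Term-by-term m-sum for l=7 (normalisation 4π/15 = 0.837758):
  m=-7: Y*=0.00000 + 0.00000j  Y=-0.00000 + 0.00000j  product -0.00000 - 0.00000j
  m=-6: Y*=-0.00007 + 0.00003j  Y=-0.00000 + 0.00000j  product 0.00000 - 0.00000j
  m=-5: Y*=0.00018 - 0.00092j  Y=-0.00000 - 0.00000j  product -0.00000 + 0.00000j
  m=-4: Y*=0.00580 + 0.00579j  Y=-0.00004 - 0.00006j  product 0.00000 - 0.00000j
  m=-3: Y*=-0.05043 + 0.01007j  Y=-0.00002 - 0.00156j  product 0.00002 + 0.00008j
  m=-2: Y*=0.08532 - 0.20627j  Y=0.01154 - 0.02043j  product -0.00323 - 0.00412j
  m=-1: Y*=0.32980 + 0.49332j  Y=0.19444 - 0.11351j  product 0.12012 + 0.05848j
  m=+0: Y*=-0.61994 + 0.00000j  Y=1.04459 + 0.00000j  product -0.64759 + 0.00000j
  m=+1: Y*=-0.32980 + 0.49332j  Y=-0.19444 - 0.11351j  product 0.12012 - 0.05848j
  m=+2: Y*=0.08532 + 0.20627j  Y=0.01154 + 0.02043j  product -0.00323 + 0.00412j
  m=+3: Y*=0.05043 + 0.01007j  Y=0.00002 - 0.00156j  product 0.00002 - 0.00008j
  m=+4: Y*=0.00580 - 0.00579j  Y=-0.00004 + 0.00006j  product 0.00000 + 0.00000j
  m=+5: Y*=-0.00018 - 0.00092j  Y=0.00000 - 0.00000j  product -0.00000 - 0.00000j
  m=+6: Y*=-0.00007 - 0.00003j  Y=-0.00000 - 0.00000j  product 0.00000 + 0.00000j
  m=+7: Y*=-0.00000 + 0.00000j  Y=0.00000 + 0.00000j  product -0.00000 + 0.00000j
Total Σ_m = -0.41378 - 0.00000j. Multiply by 0.837758: -0.34665 - 0.00000j. P_7(cos γ) = -0.346647

-0.346647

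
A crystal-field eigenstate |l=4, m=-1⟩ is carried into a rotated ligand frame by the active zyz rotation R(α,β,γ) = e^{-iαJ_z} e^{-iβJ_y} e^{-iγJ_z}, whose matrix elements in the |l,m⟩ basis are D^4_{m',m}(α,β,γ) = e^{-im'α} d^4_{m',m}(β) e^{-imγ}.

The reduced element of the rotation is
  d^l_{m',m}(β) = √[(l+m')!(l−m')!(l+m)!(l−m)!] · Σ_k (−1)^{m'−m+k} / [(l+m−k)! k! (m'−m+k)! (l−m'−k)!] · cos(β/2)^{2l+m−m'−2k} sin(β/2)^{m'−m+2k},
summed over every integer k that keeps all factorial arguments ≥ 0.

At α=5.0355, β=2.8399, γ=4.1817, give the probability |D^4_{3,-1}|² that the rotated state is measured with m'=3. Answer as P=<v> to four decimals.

P=0.0259

First d^4_{3,-1}(β=2.8399), then the phase factors e^{-i(3)α} and e^{-i(-1)γ}:
c=cos(2.839900/2)=0.150275, s=sin(2.839900/2)=0.988644; N=√[5040·1·6·120]=1904.940944
Admissible k: 0..1 (factorial args all ≥0)
  k=0: (−1)^4·1904.9409/(144)·0.1503^4·0.9886^4 = +0.006445
  k=1: (−1)^5·1904.9409/(240)·0.1503^2·0.9886^6 = -0.167372
d^4_{3,-1}(2.8399) = +0.006445 -0.167372 = -0.160927
|D^4_{3,-1}|² = |d^4_{3,-1}(β)|² = (-0.160927)² = 0.025898 (the z-rotation phases have unit modulus)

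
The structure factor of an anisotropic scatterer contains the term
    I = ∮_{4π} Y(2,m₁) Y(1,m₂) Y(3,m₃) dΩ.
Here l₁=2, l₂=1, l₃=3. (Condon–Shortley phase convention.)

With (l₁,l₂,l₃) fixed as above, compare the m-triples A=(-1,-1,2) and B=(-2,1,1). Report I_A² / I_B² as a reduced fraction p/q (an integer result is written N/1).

Same 2,1,3: normalisation and zero-m 3j drop out of the ratio.
A: Δ: 0! 4! 2! / 7! → 1/105; sum: t=0:+1/12 = 1/12; 3j²(2 1 3; -1 -1 2) = Δ·Π!·Σ² = 2/21  (sign -1)
B: Δ: 0! 4! 2! / 7! → 1/105; sum: t=0:+1/48 = 1/48; 3j²(2 1 3; -2 1 1) = Δ·Π!·Σ² = 1/105  (sign +1)
I_A²/I_B² = (2/21)/(1/105) = 10/1

10/1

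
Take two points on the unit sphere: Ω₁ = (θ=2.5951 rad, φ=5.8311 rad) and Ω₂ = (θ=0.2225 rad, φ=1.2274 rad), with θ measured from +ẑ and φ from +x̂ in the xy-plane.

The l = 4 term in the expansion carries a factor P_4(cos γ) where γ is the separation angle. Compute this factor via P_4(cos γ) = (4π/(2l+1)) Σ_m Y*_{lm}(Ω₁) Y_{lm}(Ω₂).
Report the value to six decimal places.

Term-by-term m-sum for l=4 (normalisation 4π/9 = 1.396263):
  m=-4: Y*=-0.00760 - 0.03137j  Y=0.00021 + 0.00103j  product 0.00003 - 0.00001j
  m=-3: Y*=-0.03196 + 0.14666j  Y=-0.01125 + 0.00675j  product -0.00063 - 0.00187j
  m=-2: Y*=0.22958 - 0.29179j  Y=-0.07128 - 0.05845j  product -0.03342 + 0.00738j
  m=-1: Y*=-0.39858 + 0.19356j  Y=0.12544 - 0.35083j  product 0.01791 + 0.16411j
  m=+0: Y*=-0.02647 + 0.00000j  Y=0.64902 + 0.00000j  product -0.01718 + 0.00000j
  m=+1: Y*=0.39858 + 0.19356j  Y=-0.12544 - 0.35083j  product 0.01791 - 0.16411j
  m=+2: Y*=0.22958 + 0.29179j  Y=-0.07128 + 0.05845j  product -0.03342 - 0.00738j
  m=+3: Y*=0.03196 + 0.14666j  Y=0.01125 + 0.00675j  product -0.00063 + 0.00187j
  m=+4: Y*=-0.00760 + 0.03137j  Y=0.00021 - 0.00103j  product 0.00003 + 0.00001j
Total Σ_m = -0.04941 - 0.00000j. Multiply by 1.396263: -0.06898 - 0.00000j. P_4(cos γ) = -0.068984

-0.068984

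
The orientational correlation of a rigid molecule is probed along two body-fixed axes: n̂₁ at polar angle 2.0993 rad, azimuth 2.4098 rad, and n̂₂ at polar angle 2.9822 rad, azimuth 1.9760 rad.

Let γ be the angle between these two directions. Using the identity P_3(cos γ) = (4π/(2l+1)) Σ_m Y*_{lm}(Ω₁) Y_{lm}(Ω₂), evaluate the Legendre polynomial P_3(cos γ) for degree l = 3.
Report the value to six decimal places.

-0.331090

Summing Y*_{l m}(θ₁,φ₁)·Y_{l m}(θ₂,φ₂) over m ∈ [−3, 3]; prefactor 4π/(2·3+1) = 1.795196:
  m=-3: Y*=0.15712 + 0.21796j  Y=0.00156 + 0.00058j  product 0.00012 + 0.00043j
  m=-2: Y*=-0.04112 + 0.38209j  Y=0.01752 - 0.01842j  product 0.00632 + 0.00745j
  m=-1: Y*=-0.05633 + 0.05059j  Y=-0.07834 - 0.18263j  product 0.01365 + 0.00632j
  m=+0: Y*=0.32529 + 0.00000j  Y=-0.69048 + 0.00000j  product -0.22461 + 0.00000j
  m=+1: Y*=0.05633 + 0.05059j  Y=0.07834 - 0.18263j  product 0.01365 - 0.00632j
  m=+2: Y*=-0.04112 - 0.38209j  Y=0.01752 + 0.01842j  product 0.00632 - 0.00745j
  m=+3: Y*=-0.15712 + 0.21796j  Y=-0.00156 + 0.00058j  product 0.00012 - 0.00043j
Total Σ_m = -0.18443 - 0.00000j. Multiply by 1.795196: -0.33109 - 0.00000j. P_3(cos γ) = -0.331090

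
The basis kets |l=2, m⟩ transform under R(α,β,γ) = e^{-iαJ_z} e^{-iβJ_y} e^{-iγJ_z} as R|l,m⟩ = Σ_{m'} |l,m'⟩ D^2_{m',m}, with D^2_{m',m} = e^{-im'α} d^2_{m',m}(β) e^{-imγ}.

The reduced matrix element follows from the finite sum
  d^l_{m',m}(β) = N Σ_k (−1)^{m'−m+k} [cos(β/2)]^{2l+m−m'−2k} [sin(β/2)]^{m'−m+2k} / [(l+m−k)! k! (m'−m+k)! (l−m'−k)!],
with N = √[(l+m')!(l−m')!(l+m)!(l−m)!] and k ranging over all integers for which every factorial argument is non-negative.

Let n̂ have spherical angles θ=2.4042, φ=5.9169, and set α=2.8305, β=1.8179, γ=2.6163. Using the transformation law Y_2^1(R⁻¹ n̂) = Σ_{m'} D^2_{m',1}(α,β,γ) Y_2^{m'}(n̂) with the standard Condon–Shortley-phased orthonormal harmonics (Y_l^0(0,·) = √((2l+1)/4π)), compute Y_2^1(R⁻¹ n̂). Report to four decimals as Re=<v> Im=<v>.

Re=-0.2702 Im=-0.1722

Need the full column D^2_{m',1} for m'=−2..2 at α=2.8305, β=1.8179, γ=2.6163.
cos(β/2)=0.614574, sin(β/2)=0.788859
d^2_{-2,1}: single k=3 term ⇒ +0.603396;  D = -0.600566+0.058373i
d^2_{-1,1}: k∈[2..3] ⇒ +0.705129 -0.387255 = +0.317874;  D = +0.310610+0.067569i
d^2_{0,1}: k∈[1..2] ⇒ +0.448537 -0.739006 = -0.290469;  D = +0.251307+0.145660i
d^2_{1,1}: k∈[0..1] ⇒ +0.142659 -0.705129 = -0.562471;  D = -0.376940-0.417480i
d^2_{2,1}: single k=0 term ⇒ -0.366229;  D = +0.150443+0.333902i
Y_2^{m'}(θ=2.4042,φ=5.9169) and Σ D·Y over m':
  (-0.6006+0.0584i)·(+0.1298+0.1168i)  (+0.3106+0.0676i)·(-0.3590-0.1377i)  (+0.2513+0.1457i)·(+0.2030+0.0000i)  (-0.3769-0.4175i)·(+0.3590-0.1377i)  (+0.1504+0.3339i)·(+0.1298-0.1168i)
Y_2^1(R⁻¹ n̂) = -0.270240-0.172197i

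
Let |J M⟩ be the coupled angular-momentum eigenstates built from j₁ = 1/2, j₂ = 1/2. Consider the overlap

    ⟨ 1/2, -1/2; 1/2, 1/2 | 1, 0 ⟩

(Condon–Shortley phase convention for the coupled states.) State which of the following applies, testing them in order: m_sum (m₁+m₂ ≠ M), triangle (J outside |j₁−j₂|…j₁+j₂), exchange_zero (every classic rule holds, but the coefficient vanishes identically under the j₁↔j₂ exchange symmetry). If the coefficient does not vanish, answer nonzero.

nonzero

m-sum: m₁+m₂ = -1/2+1/2 = 0, M = 0  ✓
triangle: |j₁−j₂| = 0 ≤ J = 1 ≤ j₁+j₂ = 1  ✓
exchange: j₁≠j₂ or m₁≠m₂ — the exchange symmetry imposes no constraint here
value check: CG = +√(1/2) = +0.707107 ≠ 0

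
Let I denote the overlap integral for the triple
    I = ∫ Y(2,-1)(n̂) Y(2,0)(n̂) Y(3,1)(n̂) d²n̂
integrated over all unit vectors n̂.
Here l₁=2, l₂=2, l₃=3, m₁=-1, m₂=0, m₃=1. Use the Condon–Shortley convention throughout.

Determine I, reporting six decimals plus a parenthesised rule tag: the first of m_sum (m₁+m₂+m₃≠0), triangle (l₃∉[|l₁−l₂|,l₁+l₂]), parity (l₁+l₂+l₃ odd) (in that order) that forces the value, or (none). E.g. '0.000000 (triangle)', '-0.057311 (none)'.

0.000000 (parity)

Σlᵢ=7 odd — θ-integrand is odd under cosθ→−cosθ; I=0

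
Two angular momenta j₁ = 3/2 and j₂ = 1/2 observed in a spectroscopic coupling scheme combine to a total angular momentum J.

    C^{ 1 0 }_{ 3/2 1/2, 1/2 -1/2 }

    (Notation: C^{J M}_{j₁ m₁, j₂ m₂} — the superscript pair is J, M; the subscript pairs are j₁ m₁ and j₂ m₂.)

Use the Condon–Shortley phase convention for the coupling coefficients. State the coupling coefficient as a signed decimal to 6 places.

+0.707107  (= +√(1/2))

triangle: 1!·2!·0!/4! = 2/24
(j±m)!: 2!·1!·0!·1!·1!·1! = 2
prefactor² = (2J+1)·Δ·N² = 1/2
  k=0: +1/(0!·1!·1!·0!·1!·0!) = 1
Σ = 1  ⇒  CG² = 1/2·1² = 1/2
CG = +√(1/2) = +0.707107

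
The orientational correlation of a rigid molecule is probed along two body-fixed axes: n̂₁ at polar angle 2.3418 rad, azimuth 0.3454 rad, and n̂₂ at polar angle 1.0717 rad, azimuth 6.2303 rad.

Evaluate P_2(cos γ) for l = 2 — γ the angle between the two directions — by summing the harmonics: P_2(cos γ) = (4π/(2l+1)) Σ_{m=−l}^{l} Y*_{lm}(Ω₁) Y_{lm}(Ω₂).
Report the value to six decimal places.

-0.408564

Expand P_2 via completeness: Σ_{m} conj(Y_{2,m}) at Ω₁ times Y_{2,m} at Ω₂ —
  term(m=-2) = +0.041368+0.042303i   from Y*(Ω₁)=+0.153143+0.126600i, Y(Ω₂)=+0.296119+0.031438i
  term(m=-1) = -0.115544-0.048618i   from Y*(Ω₁)=-0.363310-0.130728i, Y(Ω₂)=+0.324207+0.017162i
  term(m=+0) = -0.014211+0.000000i   from Y*(Ω₁)=+0.144078-0.000000i, Y(Ω₂)=-0.098633+0.000000i
  term(m=+1) = -0.115544+0.048618i   from Y*(Ω₁)=+0.363310-0.130728i, Y(Ω₂)=-0.324207+0.017162i
  term(m=+2) = +0.041368-0.042303i   from Y*(Ω₁)=+0.153143-0.126600i, Y(Ω₂)=+0.296119-0.031438i
Accumulated sum -0.162562+0.000000i; after 4π/(2l+1) scaling, -0.408564+0.000000i ⇒ P_2 = -0.408564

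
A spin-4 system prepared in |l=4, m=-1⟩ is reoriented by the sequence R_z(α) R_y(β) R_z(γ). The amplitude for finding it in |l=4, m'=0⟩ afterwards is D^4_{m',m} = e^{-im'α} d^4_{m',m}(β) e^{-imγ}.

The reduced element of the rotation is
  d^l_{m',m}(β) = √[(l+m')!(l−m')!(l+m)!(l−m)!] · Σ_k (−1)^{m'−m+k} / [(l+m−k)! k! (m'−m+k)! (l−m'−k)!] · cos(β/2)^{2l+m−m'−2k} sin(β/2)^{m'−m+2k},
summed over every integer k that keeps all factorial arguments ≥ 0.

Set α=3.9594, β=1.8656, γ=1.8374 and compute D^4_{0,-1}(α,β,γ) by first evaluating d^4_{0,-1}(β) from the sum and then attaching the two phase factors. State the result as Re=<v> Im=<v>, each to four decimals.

First d^4_{0,-1}(β=1.8656), then the phase factors e^{-i(0)α} and e^{-i(-1)γ}:
c=cos(1.865600/2)=0.595587, s=sin(1.865600/2)=0.803291; N=√[24·24·6·120]=643.987578
The bounds max(0,m−m')=0 and min(l+m,l−m')=3 give 4 terms
  k=0: (−1)^1·643.9876/(144)·0.5956^7·0.8033^1 = -0.095500
  k=1: (−1)^2·643.9876/(24)·0.5956^5·0.8033^3 = +1.042344
  k=2: (−1)^3·643.9876/(24)·0.5956^3·0.8033^5 = -1.896120
  k=3: (−1)^4·643.9876/(144)·0.5956^1·0.8033^7 = +0.574870
d^4_{0,-1}(1.8656) = -0.095500 +1.042344 -1.896120 +0.574870 = -0.374407
Attach z-rotation phases: D = e^{-i(0)(3.9594)}·(-0.374407)·e^{-i(-1)(1.8374)} = +0.098640-0.361180i

Re=0.0986 Im=-0.3612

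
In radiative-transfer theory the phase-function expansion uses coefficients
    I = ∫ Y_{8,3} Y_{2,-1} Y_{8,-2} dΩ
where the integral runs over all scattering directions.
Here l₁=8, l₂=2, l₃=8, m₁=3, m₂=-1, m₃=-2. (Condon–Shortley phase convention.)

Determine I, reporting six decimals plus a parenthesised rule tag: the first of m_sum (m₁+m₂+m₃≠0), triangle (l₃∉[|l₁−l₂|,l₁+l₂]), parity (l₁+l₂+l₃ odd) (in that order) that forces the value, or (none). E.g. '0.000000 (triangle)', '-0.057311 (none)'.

-0.110109 (none)

m-sum 0 ✓  L=18 even ✓  6≤8≤10 ✓
Π(2lᵢ+1) = 17×5×17 = 1445
triangle coeff Δ(8,2,8) = 1/348840
Σ_t [0,2]: t=0:+1/116121600 t=1:−1/25401600 t=2:+1/116121600 = -1/45158400
(3j)²=24/1615 [(8 2 8; 0 0 0)], sign=-1
Σ_t [0,1]: t=0:+1/87091200 t=1:−1/174182400 = 1/174182400
(3j)²=55/7752 [(8 2 8; 3 -1 -2)], sign=+1
⇒ 4πI² = 55/361
I = (-1)√(55/361/(4π)) = -0.11010900
No selection rule forces the value: the integral is nonzero (none).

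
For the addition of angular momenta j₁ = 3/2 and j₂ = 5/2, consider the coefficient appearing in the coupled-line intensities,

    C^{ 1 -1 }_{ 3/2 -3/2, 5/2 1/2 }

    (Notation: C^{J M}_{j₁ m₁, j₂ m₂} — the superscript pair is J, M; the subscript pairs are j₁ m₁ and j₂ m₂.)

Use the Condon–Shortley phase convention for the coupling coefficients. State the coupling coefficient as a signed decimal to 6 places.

-0.223607  (= −√(1/20))

j₁+j₂−J=3  J+j₁−j₂=0  J−j₁+j₂=2  j₁+j₂+J+1=6
(j₁±m₁, j₂±m₂, J±M) = (0,3,3,2,0,2)
P² = 36/5
sum k=3..3:
  [3] −1/12 = -1/12
S = -1/12
C² = P²·S² = 1/20 ; C = -0.223607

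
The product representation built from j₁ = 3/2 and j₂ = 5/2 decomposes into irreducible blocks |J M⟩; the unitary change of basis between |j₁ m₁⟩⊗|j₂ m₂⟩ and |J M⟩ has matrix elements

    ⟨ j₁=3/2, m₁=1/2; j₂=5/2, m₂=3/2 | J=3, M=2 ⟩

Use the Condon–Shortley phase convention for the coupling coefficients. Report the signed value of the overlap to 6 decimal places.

√[7·1!2!4!/8! · 2!1!4!1!5!1!] = √(48)
  +(−1)^0/∏(0,1,1,4,1,0)! = 1/24  (running 1/24)
  +(−1)^1/∏(1,0,0,3,2,1)! = -1/12  (running -1/24)
⟨..|..⟩ = √(48)·(-1/24) = -0.288675

-0.288675  (= −√(1/12))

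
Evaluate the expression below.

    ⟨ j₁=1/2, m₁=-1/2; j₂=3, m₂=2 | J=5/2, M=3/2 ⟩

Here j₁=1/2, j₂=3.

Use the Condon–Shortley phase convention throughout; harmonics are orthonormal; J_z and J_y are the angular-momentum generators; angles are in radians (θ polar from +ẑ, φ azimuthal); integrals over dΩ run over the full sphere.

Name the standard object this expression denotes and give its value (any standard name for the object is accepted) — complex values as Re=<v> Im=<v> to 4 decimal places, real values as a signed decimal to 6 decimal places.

This is a Clebsch–Gordan (vector-coupling) coefficient.
triangle: 1!*0!*5!/7! = 120/5040
(j±m)!: 0!*1!*5!*1!*4!*1! = 2880
prefactor² = (2J+1)*Δ*N² = 2880/7
  k=1: −1/(1!*0!*0!*4!*0!*1!) = -1/24
Σ = -1/24  ⇒  CG² = 2880/7*(-1/24)² = 5/7
CG = −√(5/7) = -0.845154

Clebsch–Gordan coefficient, −√(5/7) ≈ -0.845154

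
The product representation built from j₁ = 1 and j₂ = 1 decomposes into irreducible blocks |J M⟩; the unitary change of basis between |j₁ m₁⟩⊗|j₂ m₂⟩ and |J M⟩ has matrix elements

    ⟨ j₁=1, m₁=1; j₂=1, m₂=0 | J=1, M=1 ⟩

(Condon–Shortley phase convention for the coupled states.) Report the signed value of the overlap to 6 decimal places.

+√(1/2) = +0.707107

j₁+j₂−J=1  J+j₁−j₂=1  J−j₁+j₂=1  j₁+j₂+J+1=4
(j₁±m₁, j₂±m₂, J±M) = (2,0,1,1,2,0)
P² = 1/2
sum k=0..0:
  [0] +1/1 = 1
S = 1
C² = P²·S² = 1/2 ; C = +0.707107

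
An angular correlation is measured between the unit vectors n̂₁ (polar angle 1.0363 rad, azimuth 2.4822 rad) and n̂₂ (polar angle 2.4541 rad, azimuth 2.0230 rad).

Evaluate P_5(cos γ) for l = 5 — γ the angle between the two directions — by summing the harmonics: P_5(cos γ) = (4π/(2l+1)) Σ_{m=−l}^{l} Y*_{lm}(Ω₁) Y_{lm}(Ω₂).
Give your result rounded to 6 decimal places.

0.172043

Addition theorem: P_5(cos γ) = (4π/11) Σ_m Y*_{lm}(Ω₁) Y_{lm}(Ω₂), m = −5…5:
  term(m=-5) = -0.006939+0.007829i   from Y*(Ω₁)=+0.216370-0.033891i, Y(Ω₂)=-0.036835+0.030415i
  term(m=-4) = +0.019827-0.072769i   from Y*(Ω₁)=-0.358997-0.198000i, Y(Ω₂)=+0.043375+0.178778i
  term(m=-3) = +0.021866+0.111767i   from Y*(Ω₁)=+0.116641+0.270301i, Y(Ω₂)=+0.378007+0.082225i
  term(m=-2) = +0.035908+0.047001i   from Y*(Ω₁)=-0.035311+0.137139i, Y(Ω₂)=+0.258188-0.328320i
  term(m=-1) = -0.007938-0.003925i   from Y*(Ω₁)=+0.265504-0.205801i, Y(Ω₂)=-0.011519-0.023713i
  term(m=+0) = +0.025152+0.000000i   from Y*(Ω₁)=+0.064197-0.000000i, Y(Ω₂)=+0.391792+0.000000i
  term(m=+1) = -0.007938+0.003925i   from Y*(Ω₁)=-0.265504-0.205801i, Y(Ω₂)=+0.011519-0.023713i
  term(m=+2) = +0.035908-0.047001i   from Y*(Ω₁)=-0.035311-0.137139i, Y(Ω₂)=+0.258188+0.328320i
  term(m=+3) = +0.021866-0.111767i   from Y*(Ω₁)=-0.116641+0.270301i, Y(Ω₂)=-0.378007+0.082225i
  term(m=+4) = +0.019827+0.072769i   from Y*(Ω₁)=-0.358997+0.198000i, Y(Ω₂)=+0.043375-0.178778i
  term(m=+5) = -0.006939-0.007829i   from Y*(Ω₁)=-0.216370-0.033891i, Y(Ω₂)=+0.036835+0.030415i
Total Σ_m = +0.150598-0.000000i. Multiply by 1.142397: +0.172043-0.000000i. P_5(cos γ) = 0.172043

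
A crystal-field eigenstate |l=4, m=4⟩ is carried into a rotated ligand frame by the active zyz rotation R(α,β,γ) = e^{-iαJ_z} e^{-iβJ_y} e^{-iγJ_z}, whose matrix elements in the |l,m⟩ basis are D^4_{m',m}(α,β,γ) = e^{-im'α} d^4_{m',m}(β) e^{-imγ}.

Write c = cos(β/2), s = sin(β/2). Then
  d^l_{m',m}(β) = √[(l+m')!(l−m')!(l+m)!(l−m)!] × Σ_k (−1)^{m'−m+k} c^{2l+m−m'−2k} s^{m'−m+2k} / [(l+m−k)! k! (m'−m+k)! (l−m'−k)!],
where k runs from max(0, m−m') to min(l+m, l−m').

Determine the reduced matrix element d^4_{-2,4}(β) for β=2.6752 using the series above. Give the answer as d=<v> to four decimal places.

d^4_{-2,4}(β=2.6752) via the finite sum:
With c≡cos(β/2)=0.231089 and s≡sin(β/2)=0.972933, N=[2·720·40320·1]^{1/2}=7619.763776
Admissible k: 6..6 (factorial args all ≥0)
  k=6: (−1)^0·7619.7638/(1440)·0.2311^2·0.9729^6 = +0.239680
d^4_{-2,4}(2.6752) = +0.239680

d=0.2397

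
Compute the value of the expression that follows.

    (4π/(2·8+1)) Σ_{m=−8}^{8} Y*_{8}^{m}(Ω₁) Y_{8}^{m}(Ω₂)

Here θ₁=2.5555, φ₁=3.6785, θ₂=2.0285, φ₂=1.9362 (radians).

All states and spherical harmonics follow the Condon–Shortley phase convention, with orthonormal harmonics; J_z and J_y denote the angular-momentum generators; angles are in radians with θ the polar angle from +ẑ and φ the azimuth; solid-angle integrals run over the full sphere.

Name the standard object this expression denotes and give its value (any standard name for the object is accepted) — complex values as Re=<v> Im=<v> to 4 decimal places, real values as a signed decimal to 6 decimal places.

Legendre polynomial (addition theorem), -0.214557

This sum is the spherical-harmonic addition theorem: it equals the Legendre polynomial P_l(cos γ) of the angle γ between the two directions.
Addition theorem: P_8(cos γ) = (4π/17) Σ_m Y*_{lm}(Ω₁) Y_{lm}(Ω₂), m = −8…8:
  term(m=-8) = +0.000193+0.000957i   from Y*(Ω₁)=-0.001829-0.004128i, Y(Ω₂)=-0.211028-0.046827i
  term(m=-7) = +0.010801-0.004193i   from Y*(Ω₁)=-0.022191-0.015734i, Y(Ω₂)=-0.234753+0.355382i
  term(m=-6) = -0.019792-0.032886i   from Y*(Ω₁)=-0.101109-0.008091i, Y(Ω₂)=+0.220366+0.307617i
  term(m=-5) = +0.002913-0.002521i   from Y*(Ω₁)=-0.233225+0.114697i, Y(Ω₂)=-0.014339+0.003756i
  term(m=-4) = -0.122405-0.100208i   from Y*(Ω₁)=-0.246352+0.378624i, Y(Ω₂)=-0.038160+0.348118i
  term(m=-3) = -0.037267+0.065926i   from Y*(Ω₁)=-0.018391+0.460374i, Y(Ω₂)=+0.146200+0.075110i
  term(m=-2) = -0.021128-0.007545i   from Y*(Ω₁)=+0.039022+0.071944i, Y(Ω₂)=-0.204111+0.182960i
  term(m=-1) = +0.014860-0.085794i   from Y*(Ω₁)=-0.333789-0.198682i, Y(Ω₂)=+0.080096+0.209356i
  term(m=+0) = +0.053395+0.000000i   from Y*(Ω₁)=-0.218607-0.000000i, Y(Ω₂)=-0.244250+0.000000i
  term(m=+1) = +0.014860+0.085794i   from Y*(Ω₁)=+0.333789-0.198682i, Y(Ω₂)=-0.080096+0.209356i
  term(m=+2) = -0.021128+0.007545i   from Y*(Ω₁)=+0.039022-0.071944i, Y(Ω₂)=-0.204111-0.182960i
  term(m=+3) = -0.037267-0.065926i   from Y*(Ω₁)=+0.018391+0.460374i, Y(Ω₂)=-0.146200+0.075110i
  term(m=+4) = -0.122405+0.100208i   from Y*(Ω₁)=-0.246352-0.378624i, Y(Ω₂)=-0.038160-0.348118i
  term(m=+5) = +0.002913+0.002521i   from Y*(Ω₁)=+0.233225+0.114697i, Y(Ω₂)=+0.014339+0.003756i
  term(m=+6) = -0.019792+0.032886i   from Y*(Ω₁)=-0.101109+0.008091i, Y(Ω₂)=+0.220366-0.307617i
  term(m=+7) = +0.010801+0.004193i   from Y*(Ω₁)=+0.022191-0.015734i, Y(Ω₂)=+0.234753+0.355382i
  term(m=+8) = +0.000193-0.000957i   from Y*(Ω₁)=-0.001829+0.004128i, Y(Ω₂)=-0.211028+0.046827i
Σ over m = -0.290256-0.000000i; ×(4π/17) → -0.214557-0.000000i. Real part: -0.214557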